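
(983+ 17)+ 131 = 1131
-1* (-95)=95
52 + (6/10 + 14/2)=298/5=59.60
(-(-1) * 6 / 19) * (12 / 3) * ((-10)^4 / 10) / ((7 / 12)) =288000 / 133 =2165.41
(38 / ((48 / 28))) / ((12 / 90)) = 665 / 4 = 166.25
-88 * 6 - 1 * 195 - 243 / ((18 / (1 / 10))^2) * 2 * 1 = -144603 / 200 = -723.02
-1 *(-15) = 15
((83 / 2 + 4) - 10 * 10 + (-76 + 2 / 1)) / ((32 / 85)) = -21845 / 64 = -341.33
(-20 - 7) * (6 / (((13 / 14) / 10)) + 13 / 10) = -231363 / 130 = -1779.72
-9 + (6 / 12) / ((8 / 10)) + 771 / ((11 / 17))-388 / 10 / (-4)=524863 / 440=1192.87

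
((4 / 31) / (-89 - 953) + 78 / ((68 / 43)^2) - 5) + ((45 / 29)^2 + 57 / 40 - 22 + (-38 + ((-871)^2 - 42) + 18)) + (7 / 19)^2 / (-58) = 5374967831551278081 / 7085499340195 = 758587.02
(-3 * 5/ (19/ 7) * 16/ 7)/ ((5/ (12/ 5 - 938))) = 224544/ 95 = 2363.62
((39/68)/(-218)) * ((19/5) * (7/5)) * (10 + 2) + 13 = 1188889/92650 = 12.83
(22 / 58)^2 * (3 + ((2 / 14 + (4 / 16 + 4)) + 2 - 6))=11495 / 23548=0.49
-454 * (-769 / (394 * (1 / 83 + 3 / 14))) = 3915.04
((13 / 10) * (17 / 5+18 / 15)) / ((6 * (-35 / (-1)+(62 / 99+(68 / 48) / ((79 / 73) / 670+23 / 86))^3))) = 5359105221384183984 / 1287794729527150031975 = 0.00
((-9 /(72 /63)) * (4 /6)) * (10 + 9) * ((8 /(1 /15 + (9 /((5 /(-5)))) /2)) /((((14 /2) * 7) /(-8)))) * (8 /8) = -1440 /49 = -29.39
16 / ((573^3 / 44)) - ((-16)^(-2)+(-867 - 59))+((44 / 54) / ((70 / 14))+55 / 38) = 1414718170771991 / 1525127604480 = 927.61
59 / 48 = 1.23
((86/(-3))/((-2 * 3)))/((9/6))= 86/27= 3.19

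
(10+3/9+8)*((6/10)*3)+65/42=1451/42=34.55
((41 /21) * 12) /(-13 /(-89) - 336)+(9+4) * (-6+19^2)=965614159 /209237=4614.93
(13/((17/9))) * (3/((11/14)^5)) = 188776224/2737867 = 68.95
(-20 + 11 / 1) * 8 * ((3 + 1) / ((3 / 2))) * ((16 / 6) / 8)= -64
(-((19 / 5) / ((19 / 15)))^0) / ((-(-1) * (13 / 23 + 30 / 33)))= -253 / 373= -0.68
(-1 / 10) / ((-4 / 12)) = 3 / 10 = 0.30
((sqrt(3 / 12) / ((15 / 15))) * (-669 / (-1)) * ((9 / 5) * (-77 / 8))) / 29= -463617 / 2320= -199.83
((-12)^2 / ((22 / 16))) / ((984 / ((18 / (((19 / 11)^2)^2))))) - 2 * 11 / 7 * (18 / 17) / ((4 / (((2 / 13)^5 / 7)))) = 355658253622848 / 1652570604885109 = 0.22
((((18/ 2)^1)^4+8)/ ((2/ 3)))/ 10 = 985.35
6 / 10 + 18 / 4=51 / 10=5.10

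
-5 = -5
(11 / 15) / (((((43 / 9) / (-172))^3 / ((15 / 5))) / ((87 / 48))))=-930204 / 5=-186040.80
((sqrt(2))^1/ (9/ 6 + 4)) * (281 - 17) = 48 * sqrt(2) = 67.88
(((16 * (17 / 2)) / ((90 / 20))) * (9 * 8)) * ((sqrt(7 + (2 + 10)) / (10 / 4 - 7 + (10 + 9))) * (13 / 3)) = 56576 * sqrt(19) / 87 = 2834.59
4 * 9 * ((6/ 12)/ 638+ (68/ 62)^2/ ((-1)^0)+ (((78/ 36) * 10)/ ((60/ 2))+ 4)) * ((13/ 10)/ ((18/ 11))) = 850189379/ 5016420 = 169.48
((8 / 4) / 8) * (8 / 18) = 1 / 9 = 0.11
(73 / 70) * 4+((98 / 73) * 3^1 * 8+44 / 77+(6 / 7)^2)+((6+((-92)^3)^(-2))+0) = 473876135230375389 / 10844659199037440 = 43.70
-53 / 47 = -1.13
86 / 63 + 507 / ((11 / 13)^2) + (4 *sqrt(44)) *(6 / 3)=16 *sqrt(11) + 5408435 / 7623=762.56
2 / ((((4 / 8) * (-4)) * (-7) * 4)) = 1 / 28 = 0.04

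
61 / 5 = 12.20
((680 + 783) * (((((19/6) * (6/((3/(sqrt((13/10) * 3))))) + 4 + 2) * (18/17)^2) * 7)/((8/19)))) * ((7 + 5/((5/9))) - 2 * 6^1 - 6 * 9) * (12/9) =-332730090 * sqrt(390)/289 - 3152179800/289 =-33643849.77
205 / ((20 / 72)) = 738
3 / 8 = 0.38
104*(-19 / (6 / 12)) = -3952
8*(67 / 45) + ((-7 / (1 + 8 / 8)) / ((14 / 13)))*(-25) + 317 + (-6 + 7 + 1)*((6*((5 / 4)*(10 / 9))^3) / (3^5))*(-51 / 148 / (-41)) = 489883173907 / 1194364440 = 410.16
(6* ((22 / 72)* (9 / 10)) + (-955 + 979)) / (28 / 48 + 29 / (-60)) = 513 / 2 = 256.50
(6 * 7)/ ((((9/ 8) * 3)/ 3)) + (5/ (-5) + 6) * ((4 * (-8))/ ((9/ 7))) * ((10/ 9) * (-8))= 92624/ 81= 1143.51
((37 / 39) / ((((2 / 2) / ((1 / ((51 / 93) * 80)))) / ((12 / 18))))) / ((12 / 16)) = 1147 / 59670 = 0.02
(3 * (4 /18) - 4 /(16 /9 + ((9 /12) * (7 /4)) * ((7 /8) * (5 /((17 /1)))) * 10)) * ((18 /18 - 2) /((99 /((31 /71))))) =512678 /1064535021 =0.00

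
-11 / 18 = -0.61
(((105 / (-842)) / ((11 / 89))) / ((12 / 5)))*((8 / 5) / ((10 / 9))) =-5607 / 9262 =-0.61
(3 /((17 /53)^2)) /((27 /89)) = 250001 /2601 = 96.12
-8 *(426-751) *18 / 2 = 23400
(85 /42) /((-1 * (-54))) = 85 /2268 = 0.04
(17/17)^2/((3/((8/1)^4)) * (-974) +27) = 0.04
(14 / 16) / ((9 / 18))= 7 / 4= 1.75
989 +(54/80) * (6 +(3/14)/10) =5561161/5600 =993.06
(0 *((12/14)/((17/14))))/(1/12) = 0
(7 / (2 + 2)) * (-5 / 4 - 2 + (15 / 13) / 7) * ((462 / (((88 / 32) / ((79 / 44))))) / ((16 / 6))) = -5589171 / 9152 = -610.70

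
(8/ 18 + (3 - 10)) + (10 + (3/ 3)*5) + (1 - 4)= 49/ 9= 5.44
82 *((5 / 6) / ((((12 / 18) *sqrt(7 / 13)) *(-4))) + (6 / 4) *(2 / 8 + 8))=4059 / 4 - 205 *sqrt(91) / 56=979.83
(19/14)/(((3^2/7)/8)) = 76/9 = 8.44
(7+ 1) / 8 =1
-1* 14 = -14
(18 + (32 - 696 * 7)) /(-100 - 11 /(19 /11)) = 91618 /2021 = 45.33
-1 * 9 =-9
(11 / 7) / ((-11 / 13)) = -1.86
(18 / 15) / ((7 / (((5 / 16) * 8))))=3 / 7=0.43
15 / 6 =5 / 2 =2.50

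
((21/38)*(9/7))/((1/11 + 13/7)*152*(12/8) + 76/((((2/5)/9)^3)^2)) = 1848/25646642608325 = 0.00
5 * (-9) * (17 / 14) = -765 / 14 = -54.64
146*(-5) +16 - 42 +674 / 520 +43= -185043 / 260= -711.70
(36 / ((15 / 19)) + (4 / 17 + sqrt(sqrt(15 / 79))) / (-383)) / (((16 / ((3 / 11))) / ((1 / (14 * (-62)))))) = -556683 / 621670280 + 3 * 15^(1 / 4) * 79^(3 / 4) / 4622301376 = -0.00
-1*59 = -59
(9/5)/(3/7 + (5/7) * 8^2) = 63/1615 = 0.04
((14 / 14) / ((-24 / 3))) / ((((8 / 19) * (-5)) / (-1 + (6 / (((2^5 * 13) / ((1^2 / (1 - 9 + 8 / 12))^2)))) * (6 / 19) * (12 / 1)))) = -238853 / 4026880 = -0.06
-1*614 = -614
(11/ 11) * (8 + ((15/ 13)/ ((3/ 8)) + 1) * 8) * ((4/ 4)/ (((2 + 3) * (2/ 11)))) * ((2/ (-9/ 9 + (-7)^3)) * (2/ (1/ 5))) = -1452/ 559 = -2.60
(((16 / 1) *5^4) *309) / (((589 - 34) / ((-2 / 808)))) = -51500 / 3737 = -13.78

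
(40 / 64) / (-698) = -5 / 5584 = -0.00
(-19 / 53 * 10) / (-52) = 95 / 1378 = 0.07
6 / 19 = 0.32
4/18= 2/9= 0.22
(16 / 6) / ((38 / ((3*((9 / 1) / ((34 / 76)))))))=72 / 17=4.24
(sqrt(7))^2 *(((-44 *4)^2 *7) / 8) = 189728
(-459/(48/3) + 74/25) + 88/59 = -571969/23600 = -24.24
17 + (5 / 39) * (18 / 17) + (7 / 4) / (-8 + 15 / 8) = 26067 / 1547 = 16.85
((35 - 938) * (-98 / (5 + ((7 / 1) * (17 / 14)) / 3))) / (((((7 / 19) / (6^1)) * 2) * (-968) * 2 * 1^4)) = -1080891 / 22748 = -47.52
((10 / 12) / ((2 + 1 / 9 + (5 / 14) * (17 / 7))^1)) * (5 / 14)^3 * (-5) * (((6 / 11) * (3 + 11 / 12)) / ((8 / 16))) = -440625 / 1618232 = -0.27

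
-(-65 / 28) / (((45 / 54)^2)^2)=4212 / 875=4.81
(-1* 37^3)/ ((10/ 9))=-455877/ 10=-45587.70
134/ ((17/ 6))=804/ 17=47.29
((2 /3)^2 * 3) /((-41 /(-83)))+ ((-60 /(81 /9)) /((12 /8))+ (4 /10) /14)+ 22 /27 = -34943 /38745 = -0.90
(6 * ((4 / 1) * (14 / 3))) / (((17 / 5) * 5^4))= 0.05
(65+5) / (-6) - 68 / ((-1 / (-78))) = -15947 / 3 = -5315.67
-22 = -22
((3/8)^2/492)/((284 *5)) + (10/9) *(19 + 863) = 980.00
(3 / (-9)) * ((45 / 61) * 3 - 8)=353 / 183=1.93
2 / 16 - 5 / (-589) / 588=86593 / 692664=0.13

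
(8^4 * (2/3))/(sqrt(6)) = 4096 * sqrt(6)/9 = 1114.79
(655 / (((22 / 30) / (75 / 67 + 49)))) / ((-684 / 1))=-65.45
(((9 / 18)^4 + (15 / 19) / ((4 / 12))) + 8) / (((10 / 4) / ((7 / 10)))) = 22197 / 7600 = 2.92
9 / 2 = 4.50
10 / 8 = 5 / 4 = 1.25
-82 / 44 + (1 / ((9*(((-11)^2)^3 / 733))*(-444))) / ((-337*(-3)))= -13338098552731 / 7157028491316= -1.86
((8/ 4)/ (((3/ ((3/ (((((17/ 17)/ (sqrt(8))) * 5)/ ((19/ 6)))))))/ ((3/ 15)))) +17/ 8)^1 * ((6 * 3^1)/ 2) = 25.57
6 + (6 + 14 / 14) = 13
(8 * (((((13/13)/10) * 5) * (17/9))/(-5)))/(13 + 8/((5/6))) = -68/1017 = -0.07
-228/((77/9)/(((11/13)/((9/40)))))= -9120/91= -100.22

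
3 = 3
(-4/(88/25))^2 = 625/484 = 1.29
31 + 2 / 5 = 157 / 5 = 31.40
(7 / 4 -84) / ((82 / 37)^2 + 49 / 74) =-450401 / 30522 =-14.76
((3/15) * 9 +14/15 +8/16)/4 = 97/120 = 0.81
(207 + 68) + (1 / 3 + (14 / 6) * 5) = 287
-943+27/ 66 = -20737/ 22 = -942.59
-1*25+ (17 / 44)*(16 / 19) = -5157 / 209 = -24.67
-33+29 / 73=-32.60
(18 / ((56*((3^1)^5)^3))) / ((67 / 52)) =13 / 747737487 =0.00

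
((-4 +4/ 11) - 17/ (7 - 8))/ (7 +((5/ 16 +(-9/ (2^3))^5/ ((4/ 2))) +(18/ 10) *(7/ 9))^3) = 5172102697058304000/ 2916011632588138073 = 1.77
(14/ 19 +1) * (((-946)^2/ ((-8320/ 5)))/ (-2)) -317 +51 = 3178129/ 15808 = 201.05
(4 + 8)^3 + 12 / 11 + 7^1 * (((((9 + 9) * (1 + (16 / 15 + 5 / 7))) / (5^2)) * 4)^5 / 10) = 99936162993558347724 / 4029998779296875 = 24798.06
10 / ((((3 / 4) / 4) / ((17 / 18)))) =1360 / 27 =50.37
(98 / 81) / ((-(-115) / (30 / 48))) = 49 / 7452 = 0.01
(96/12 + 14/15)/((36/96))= 1072/45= 23.82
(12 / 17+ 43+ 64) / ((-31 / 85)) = -9155 / 31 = -295.32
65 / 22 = 2.95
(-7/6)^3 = -343/216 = -1.59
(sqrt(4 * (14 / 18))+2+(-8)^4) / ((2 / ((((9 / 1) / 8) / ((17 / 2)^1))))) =3 * sqrt(7) / 68+18441 / 68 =271.31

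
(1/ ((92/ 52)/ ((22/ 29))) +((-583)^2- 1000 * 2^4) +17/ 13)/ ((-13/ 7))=-19659196032/ 112723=-174402.70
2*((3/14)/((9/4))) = 4/21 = 0.19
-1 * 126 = -126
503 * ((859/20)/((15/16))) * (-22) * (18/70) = -114068328/875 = -130363.80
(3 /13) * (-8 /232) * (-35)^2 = -3675 /377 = -9.75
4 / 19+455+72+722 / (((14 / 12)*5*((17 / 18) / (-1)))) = 4478571 / 11305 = 396.16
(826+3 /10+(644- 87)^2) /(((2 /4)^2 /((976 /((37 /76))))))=461486429056 /185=2494521238.14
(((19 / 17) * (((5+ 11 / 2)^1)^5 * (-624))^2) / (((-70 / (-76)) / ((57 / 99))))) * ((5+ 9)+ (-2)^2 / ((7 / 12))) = 86414871727157319801 / 935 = 92422322702842053.26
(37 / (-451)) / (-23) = 37 / 10373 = 0.00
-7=-7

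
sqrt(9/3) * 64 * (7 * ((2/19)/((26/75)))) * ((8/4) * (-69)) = -32514.87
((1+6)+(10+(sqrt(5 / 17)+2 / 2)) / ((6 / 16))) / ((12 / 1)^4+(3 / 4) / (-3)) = 32 * sqrt(85) / 4230093+436 / 248829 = 0.00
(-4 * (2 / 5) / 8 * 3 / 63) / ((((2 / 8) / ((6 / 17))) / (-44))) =352 / 595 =0.59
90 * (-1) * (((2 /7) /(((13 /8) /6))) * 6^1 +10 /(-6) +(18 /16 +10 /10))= -222375 /364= -610.92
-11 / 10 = -1.10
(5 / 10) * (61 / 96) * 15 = 305 / 64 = 4.77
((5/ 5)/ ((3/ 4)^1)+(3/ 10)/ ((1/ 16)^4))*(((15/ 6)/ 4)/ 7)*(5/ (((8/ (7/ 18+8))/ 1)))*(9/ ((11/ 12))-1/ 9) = 4863395165/ 54432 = 89348.09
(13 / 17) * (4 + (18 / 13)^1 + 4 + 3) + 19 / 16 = 2899 / 272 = 10.66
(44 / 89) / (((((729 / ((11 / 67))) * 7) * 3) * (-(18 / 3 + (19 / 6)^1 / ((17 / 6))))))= -68 / 91287567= -0.00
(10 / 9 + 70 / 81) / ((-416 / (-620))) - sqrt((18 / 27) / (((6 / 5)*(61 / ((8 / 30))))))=3100 / 1053 - 2*sqrt(183) / 549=2.89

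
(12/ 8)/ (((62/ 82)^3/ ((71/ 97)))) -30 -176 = -1175887351/ 5779454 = -203.46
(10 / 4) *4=10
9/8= 1.12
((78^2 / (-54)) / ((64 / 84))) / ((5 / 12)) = -3549 / 10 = -354.90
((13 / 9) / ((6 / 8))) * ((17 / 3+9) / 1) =2288 / 81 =28.25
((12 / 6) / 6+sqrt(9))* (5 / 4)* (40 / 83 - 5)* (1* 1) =-3125 / 166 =-18.83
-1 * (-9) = 9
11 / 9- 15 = -124 / 9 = -13.78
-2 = -2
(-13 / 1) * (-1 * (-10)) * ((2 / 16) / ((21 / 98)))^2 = -3185 / 72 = -44.24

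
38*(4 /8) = 19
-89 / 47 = -1.89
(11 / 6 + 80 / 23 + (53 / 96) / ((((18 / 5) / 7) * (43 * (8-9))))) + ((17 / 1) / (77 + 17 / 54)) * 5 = 6.39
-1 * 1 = -1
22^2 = 484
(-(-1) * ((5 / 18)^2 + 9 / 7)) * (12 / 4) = 3091 / 756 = 4.09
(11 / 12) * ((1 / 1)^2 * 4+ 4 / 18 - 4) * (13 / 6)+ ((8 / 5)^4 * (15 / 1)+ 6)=4242187 / 40500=104.75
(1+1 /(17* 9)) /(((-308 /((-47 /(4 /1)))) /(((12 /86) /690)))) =47 /6052680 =0.00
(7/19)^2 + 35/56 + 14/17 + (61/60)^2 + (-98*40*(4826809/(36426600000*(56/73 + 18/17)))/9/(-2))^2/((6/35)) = 395876540758957158960017657/151136475449251750920000000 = 2.62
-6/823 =-0.01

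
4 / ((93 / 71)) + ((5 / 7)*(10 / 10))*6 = 4778 / 651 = 7.34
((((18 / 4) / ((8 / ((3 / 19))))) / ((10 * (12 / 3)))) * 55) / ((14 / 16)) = 297 / 2128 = 0.14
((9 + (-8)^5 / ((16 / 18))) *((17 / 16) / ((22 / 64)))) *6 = -7518420 / 11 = -683492.73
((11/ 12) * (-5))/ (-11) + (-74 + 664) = 7085/ 12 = 590.42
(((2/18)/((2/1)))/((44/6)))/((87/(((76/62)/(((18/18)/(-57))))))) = -361/59334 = -0.01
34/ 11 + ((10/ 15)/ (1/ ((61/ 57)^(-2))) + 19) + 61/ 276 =258632795/ 11296956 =22.89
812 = 812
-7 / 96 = -0.07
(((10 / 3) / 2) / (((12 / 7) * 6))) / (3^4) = 35 / 17496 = 0.00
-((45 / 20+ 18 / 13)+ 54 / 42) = -1791 / 364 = -4.92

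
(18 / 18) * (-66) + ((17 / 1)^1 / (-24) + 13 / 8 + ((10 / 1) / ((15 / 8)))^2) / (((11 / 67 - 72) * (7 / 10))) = -5768429 / 86634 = -66.58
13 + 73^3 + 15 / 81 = 10503815 / 27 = 389030.19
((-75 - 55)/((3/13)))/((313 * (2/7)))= -5915/939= -6.30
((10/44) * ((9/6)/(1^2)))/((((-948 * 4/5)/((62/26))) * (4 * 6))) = -775/17352192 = -0.00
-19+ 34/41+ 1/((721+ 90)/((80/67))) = -40477785/2227817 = -18.17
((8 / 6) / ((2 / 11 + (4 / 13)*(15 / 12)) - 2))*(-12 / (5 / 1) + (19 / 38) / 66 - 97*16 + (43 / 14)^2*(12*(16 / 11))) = 584271103 / 452025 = 1292.56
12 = 12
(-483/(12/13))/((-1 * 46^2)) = 91/368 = 0.25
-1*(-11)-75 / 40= 9.12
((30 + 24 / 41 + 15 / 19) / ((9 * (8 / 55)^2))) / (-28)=-24644675 / 4187904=-5.88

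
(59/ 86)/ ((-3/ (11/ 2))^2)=2.31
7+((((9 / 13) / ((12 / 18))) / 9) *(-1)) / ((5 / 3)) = 901 / 130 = 6.93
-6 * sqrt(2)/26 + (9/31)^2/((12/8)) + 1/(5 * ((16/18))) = 10809/38440-3 * sqrt(2)/13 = -0.05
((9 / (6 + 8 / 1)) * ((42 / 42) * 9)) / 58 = 81 / 812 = 0.10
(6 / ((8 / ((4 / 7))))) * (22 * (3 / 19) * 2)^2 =52272 / 2527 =20.69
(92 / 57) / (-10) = -46 / 285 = -0.16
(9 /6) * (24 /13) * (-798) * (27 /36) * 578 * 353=-4396116564 /13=-338162812.62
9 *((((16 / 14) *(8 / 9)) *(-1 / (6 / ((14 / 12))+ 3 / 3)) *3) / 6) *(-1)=32 / 43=0.74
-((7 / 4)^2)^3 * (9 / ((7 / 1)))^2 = -194481 / 4096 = -47.48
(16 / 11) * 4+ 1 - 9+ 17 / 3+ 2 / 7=871 / 231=3.77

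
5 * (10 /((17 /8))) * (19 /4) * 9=17100 /17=1005.88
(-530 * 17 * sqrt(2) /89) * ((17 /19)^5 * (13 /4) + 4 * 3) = -618585572965 * sqrt(2) /440745622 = -1984.85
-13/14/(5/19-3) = 19/56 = 0.34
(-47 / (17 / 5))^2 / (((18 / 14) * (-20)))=-77315 / 10404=-7.43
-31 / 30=-1.03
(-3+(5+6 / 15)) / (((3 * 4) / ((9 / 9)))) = 1 / 5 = 0.20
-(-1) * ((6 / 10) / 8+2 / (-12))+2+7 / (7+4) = 3359 / 1320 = 2.54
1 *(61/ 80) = 61/ 80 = 0.76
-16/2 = -8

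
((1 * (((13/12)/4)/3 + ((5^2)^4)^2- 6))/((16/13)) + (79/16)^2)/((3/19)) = 2713623047303507/3456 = 785191853965.14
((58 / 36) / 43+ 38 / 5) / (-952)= -29557 / 3684240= -0.01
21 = 21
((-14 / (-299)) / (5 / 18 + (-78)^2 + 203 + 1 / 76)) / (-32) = -1197 / 5143406372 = -0.00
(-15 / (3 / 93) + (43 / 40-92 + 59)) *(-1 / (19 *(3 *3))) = 19877 / 6840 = 2.91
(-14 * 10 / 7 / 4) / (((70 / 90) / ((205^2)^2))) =-11353504017.86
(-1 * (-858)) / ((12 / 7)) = 1001 / 2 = 500.50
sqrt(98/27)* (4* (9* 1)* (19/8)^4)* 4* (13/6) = 11859211* sqrt(6)/1536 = 18912.12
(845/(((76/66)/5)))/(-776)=-139425/29488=-4.73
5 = 5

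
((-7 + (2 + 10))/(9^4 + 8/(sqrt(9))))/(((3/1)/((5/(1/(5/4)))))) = 125/78764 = 0.00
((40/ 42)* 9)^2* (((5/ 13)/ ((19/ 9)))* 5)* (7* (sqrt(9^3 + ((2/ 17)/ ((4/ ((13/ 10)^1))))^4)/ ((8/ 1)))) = 1581.12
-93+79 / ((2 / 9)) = 525 / 2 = 262.50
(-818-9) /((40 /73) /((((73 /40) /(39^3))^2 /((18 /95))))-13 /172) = -1051371348812 /139443592659829601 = -0.00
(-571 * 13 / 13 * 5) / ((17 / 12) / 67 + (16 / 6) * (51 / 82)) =-1699.73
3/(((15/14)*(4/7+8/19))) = 931/330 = 2.82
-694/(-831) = 0.84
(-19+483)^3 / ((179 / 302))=30168997888 / 179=168541887.64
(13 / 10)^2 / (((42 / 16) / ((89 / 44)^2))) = 1338649 / 508200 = 2.63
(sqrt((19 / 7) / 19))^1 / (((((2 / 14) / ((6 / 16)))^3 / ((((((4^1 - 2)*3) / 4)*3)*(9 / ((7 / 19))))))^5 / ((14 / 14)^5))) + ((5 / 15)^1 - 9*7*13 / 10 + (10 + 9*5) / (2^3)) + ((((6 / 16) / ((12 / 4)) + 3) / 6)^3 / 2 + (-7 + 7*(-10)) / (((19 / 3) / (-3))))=-801570217 / 21012480 + 4999128268292402480234106845751*sqrt(7) / 1125899906842624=11747447610246053.25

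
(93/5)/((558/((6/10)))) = 0.02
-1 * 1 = -1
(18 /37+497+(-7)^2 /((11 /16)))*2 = 462970 /407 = 1137.52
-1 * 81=-81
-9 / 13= -0.69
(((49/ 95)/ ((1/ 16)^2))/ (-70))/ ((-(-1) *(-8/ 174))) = 41.03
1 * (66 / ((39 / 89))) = 1958 / 13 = 150.62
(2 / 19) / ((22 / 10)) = 10 / 209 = 0.05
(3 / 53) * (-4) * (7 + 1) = -96 / 53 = -1.81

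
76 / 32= 19 / 8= 2.38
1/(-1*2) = -0.50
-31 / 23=-1.35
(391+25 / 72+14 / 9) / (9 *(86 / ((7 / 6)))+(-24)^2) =198023 / 624672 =0.32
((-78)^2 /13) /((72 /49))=318.50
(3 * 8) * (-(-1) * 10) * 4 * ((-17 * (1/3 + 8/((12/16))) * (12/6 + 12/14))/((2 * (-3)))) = 598400/7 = 85485.71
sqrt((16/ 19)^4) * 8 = 2048/ 361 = 5.67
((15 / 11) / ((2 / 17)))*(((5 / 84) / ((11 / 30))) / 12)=2125 / 13552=0.16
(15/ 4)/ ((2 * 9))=5/ 24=0.21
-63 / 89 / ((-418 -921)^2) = -63 / 159569969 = -0.00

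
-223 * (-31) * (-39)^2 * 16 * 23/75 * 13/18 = 2794566424/75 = 37260885.65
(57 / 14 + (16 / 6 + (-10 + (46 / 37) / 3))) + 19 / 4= 1971 / 1036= 1.90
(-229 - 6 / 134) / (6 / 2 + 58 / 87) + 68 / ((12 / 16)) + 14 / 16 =514277 / 17688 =29.07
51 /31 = 1.65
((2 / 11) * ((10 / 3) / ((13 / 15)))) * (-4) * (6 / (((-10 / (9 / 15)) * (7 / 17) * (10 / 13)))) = 1224 / 385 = 3.18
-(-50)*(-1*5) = -250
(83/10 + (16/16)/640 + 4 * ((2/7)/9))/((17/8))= 339839/85680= 3.97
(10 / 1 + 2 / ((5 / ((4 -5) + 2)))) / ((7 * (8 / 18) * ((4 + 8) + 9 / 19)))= 741 / 2765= 0.27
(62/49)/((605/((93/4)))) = 2883/59290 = 0.05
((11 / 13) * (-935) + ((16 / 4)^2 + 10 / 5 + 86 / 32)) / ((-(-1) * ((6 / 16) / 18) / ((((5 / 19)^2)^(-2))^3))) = -1064097626954357290131 / 3173828125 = -335272606154.23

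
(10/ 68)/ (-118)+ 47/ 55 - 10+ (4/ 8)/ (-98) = -24738101/ 2703085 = -9.15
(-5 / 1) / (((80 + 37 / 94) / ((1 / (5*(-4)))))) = 47 / 15114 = 0.00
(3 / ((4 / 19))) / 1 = 57 / 4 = 14.25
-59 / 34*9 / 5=-531 / 170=-3.12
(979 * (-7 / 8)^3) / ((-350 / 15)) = 143913 / 5120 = 28.11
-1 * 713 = -713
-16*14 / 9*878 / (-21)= 28096 / 27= 1040.59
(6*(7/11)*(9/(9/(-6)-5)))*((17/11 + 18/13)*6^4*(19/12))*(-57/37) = 37049984496/756613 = 48968.21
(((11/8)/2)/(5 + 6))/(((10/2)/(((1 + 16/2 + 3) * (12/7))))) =9/35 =0.26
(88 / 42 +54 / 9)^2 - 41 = 10819 / 441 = 24.53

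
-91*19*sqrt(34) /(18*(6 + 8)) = -247*sqrt(34) /36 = -40.01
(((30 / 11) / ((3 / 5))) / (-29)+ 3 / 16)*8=157 / 638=0.25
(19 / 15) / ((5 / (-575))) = -437 / 3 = -145.67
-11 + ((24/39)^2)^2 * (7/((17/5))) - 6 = -8110769/485537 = -16.70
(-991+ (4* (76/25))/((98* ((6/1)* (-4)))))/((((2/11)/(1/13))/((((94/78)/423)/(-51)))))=1178276/50307075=0.02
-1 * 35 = -35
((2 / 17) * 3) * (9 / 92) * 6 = 81 / 391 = 0.21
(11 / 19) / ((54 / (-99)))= -121 / 114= -1.06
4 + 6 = 10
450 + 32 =482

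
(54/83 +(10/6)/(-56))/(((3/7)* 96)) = 8657/573696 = 0.02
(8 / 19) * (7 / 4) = 14 / 19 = 0.74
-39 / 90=-13 / 30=-0.43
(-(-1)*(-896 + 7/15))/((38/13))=-9191/30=-306.37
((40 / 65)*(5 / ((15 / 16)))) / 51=128 / 1989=0.06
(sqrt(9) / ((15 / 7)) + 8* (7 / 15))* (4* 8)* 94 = 15441.07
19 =19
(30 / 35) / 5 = 0.17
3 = 3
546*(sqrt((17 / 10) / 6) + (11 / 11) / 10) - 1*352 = -1487 / 5 + 91*sqrt(255) / 5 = -6.77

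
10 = 10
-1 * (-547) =547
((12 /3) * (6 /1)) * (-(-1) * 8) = 192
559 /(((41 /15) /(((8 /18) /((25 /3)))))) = 2236 /205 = 10.91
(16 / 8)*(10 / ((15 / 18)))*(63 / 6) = 252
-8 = -8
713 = 713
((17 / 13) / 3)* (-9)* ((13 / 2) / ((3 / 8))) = -68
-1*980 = -980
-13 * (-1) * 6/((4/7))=273/2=136.50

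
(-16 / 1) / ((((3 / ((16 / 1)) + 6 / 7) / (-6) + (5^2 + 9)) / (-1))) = 3584 / 7577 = 0.47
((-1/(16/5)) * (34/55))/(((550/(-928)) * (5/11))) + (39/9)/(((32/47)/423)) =118489177/44000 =2692.94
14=14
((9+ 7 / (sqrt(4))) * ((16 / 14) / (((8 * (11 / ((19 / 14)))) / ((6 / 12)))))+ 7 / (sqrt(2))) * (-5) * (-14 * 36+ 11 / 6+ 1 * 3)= 7113125 / 25872+ 104825 * sqrt(2) / 12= 12628.68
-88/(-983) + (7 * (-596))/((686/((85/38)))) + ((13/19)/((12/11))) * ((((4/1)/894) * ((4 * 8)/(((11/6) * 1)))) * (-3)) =-1862834755/136360777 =-13.66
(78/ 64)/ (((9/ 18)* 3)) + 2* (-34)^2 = 37005/ 16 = 2312.81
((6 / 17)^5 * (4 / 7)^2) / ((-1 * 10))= -62208 / 347864965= -0.00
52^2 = 2704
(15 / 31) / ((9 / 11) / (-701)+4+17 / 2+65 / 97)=22439010 / 610695629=0.04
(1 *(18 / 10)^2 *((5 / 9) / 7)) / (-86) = -9 / 3010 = -0.00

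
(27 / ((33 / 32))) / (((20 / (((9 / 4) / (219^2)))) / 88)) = 144 / 26645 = 0.01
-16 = -16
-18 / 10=-9 / 5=-1.80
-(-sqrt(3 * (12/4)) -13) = 16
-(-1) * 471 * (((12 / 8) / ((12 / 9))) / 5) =4239 / 40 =105.98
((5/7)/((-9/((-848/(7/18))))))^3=609800192000/117649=5183216.11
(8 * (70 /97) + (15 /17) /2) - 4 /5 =89283 /16490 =5.41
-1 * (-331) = 331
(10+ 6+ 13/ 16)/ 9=269/ 144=1.87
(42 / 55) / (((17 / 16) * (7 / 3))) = 288 / 935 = 0.31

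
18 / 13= 1.38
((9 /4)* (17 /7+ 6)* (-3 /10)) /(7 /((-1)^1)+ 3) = 1.42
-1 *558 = -558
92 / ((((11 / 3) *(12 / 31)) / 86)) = 61318 / 11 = 5574.36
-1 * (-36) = 36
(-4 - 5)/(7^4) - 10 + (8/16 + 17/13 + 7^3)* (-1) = -22149459/62426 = -354.81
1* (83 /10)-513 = -5047 /10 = -504.70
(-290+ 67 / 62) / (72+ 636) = -5971 / 14632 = -0.41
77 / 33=7 / 3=2.33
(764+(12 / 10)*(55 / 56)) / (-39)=-21425 / 1092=-19.62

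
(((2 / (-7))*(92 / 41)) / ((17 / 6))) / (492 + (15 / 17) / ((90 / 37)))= -6624 / 14413427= -0.00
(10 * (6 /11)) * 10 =54.55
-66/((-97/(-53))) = -3498/97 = -36.06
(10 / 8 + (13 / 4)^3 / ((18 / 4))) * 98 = 125293 / 144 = 870.09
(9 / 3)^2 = 9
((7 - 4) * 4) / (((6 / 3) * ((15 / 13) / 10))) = 52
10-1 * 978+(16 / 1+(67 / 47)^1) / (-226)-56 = -10877747 / 10622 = -1024.08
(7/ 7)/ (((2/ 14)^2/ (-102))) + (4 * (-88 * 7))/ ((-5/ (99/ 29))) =-480774/ 145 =-3315.68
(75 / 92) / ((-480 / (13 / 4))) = -65 / 11776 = -0.01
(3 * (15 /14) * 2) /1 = 45 /7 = 6.43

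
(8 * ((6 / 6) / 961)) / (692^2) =0.00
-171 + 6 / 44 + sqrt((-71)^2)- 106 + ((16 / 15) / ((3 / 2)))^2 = -9148697 / 44550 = -205.36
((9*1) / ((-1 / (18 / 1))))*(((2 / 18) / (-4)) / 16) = 9 / 32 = 0.28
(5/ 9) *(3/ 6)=5/ 18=0.28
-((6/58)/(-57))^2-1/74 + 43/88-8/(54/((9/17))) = 19998942617/50414767656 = 0.40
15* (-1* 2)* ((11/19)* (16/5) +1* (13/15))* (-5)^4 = -968750/19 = -50986.84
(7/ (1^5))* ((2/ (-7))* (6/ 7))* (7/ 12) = -1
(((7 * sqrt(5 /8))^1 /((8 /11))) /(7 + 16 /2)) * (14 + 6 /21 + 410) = 1089 * sqrt(10) /16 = 215.23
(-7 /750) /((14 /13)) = -13 /1500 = -0.01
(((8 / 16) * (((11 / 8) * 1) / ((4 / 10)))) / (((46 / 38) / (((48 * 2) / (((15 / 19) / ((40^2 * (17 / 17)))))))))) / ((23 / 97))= 616299200 / 529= 1165026.84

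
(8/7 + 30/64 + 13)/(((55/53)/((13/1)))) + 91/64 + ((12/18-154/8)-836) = -670.12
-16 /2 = -8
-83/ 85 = -0.98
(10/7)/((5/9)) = 18/7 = 2.57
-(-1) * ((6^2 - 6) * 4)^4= 207360000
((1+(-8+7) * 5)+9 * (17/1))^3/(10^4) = 3307949/10000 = 330.79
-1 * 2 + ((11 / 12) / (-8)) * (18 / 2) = -3.03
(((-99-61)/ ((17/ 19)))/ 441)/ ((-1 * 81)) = 3040/ 607257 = 0.01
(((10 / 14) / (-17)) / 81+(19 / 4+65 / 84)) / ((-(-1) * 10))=53239 / 96390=0.55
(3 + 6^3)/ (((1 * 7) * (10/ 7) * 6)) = 73/ 20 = 3.65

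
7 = 7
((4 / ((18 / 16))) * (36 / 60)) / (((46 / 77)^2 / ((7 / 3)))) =332024 / 23805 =13.95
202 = 202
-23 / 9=-2.56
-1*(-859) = 859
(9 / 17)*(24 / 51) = 72 / 289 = 0.25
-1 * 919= -919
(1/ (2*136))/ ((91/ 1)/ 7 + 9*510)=1/ 1252016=0.00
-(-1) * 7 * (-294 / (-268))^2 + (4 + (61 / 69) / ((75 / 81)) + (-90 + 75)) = -16737631 / 10324700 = -1.62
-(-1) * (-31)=-31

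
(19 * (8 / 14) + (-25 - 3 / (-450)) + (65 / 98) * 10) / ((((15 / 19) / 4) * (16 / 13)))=-13622297 / 441000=-30.89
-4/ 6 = -2/ 3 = -0.67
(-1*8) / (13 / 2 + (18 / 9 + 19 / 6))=-24 / 35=-0.69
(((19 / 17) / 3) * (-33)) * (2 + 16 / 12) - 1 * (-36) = -254 / 51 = -4.98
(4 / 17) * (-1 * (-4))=16 / 17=0.94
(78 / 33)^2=676 / 121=5.59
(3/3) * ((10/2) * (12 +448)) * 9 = 20700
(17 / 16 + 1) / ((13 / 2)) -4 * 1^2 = -383 / 104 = -3.68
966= 966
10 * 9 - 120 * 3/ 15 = 66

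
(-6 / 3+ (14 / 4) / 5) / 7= -0.19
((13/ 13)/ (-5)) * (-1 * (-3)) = -3/ 5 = -0.60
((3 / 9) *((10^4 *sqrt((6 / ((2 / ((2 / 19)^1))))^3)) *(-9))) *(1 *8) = -1440000 *sqrt(114) / 361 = -42590.01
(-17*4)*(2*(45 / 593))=-6120 / 593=-10.32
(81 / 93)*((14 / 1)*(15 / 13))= 14.07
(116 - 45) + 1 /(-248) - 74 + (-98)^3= -233416361 /248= -941195.00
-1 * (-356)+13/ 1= 369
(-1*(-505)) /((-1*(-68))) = 7.43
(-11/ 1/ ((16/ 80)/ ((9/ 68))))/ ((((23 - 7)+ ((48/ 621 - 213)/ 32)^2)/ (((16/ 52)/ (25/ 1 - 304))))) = 2413255680/ 18118453584491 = 0.00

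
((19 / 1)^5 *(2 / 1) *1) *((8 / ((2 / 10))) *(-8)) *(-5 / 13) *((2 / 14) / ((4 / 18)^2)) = 160451215200 / 91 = 1763200167.03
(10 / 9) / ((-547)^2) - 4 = -10771514 / 2692881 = -4.00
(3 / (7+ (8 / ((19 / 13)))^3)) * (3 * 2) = 41154 / 390959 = 0.11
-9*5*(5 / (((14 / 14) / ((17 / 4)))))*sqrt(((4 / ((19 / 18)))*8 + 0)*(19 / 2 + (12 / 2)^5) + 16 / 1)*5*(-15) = 286875*sqrt(5325643) / 19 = 34843769.10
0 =0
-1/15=-0.07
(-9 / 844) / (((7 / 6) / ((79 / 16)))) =-2133 / 47264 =-0.05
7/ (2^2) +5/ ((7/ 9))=229/ 28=8.18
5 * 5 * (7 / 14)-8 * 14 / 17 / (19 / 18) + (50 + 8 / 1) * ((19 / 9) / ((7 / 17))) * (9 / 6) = 6135985 / 13566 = 452.31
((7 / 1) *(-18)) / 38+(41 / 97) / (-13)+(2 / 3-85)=-6302293 / 71877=-87.68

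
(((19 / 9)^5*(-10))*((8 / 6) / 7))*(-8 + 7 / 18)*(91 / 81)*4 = 352794585520 / 129140163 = 2731.87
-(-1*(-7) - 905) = 898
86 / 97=0.89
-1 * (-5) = 5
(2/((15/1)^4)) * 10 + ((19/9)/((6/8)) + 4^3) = 676504/10125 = 66.82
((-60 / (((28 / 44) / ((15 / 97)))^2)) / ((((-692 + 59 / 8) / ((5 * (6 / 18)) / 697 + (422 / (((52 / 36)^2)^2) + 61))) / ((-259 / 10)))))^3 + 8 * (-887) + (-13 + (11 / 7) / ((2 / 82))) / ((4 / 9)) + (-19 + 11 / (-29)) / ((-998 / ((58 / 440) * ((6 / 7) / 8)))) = -2677996889867244089656632033402481910966712931025056900073 / 162612725211504868556147816371813942125961504381848560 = -16468.56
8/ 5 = 1.60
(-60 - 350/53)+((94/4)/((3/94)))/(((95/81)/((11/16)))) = 365.02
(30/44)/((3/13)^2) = 845/66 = 12.80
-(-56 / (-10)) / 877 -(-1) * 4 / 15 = 3424 / 13155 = 0.26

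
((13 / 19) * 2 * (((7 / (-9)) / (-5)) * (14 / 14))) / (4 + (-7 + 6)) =0.07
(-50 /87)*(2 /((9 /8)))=-800 /783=-1.02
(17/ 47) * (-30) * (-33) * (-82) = -1380060/ 47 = -29362.98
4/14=2/7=0.29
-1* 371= -371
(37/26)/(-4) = -37/104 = -0.36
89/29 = 3.07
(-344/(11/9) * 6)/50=-9288/275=-33.77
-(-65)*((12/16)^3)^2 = 47385/4096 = 11.57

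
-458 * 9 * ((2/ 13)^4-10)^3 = 96018568057250815248/ 23298085122481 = 4121307.29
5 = 5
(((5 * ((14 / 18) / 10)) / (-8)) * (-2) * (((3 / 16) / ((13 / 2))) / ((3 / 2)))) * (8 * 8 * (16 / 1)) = 224 / 117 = 1.91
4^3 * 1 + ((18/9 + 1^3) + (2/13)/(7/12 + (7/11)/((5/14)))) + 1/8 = 10907901/162344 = 67.19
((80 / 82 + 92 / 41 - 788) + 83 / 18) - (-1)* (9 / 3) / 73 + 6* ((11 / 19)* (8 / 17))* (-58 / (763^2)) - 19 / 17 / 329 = -371446851887101169 / 476133433449786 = -780.13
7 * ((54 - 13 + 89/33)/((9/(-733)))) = -24912.13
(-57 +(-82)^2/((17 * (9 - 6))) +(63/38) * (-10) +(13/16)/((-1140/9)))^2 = 326328725414041/96149606400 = 3393.97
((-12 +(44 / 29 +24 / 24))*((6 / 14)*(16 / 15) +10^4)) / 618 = -3208480 / 20909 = -153.45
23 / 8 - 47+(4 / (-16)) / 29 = -10239 / 232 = -44.13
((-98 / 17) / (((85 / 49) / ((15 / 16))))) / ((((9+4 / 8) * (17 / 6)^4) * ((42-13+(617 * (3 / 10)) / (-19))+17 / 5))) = -222264 / 989640329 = -0.00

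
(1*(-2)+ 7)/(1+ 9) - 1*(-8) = 17/2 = 8.50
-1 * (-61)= 61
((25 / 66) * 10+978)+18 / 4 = 65095 / 66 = 986.29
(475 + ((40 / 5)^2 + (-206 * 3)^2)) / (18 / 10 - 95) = -1912315 / 466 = -4103.68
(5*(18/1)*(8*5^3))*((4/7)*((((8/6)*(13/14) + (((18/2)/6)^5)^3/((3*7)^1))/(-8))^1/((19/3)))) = -85504921875/3813376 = -22422.37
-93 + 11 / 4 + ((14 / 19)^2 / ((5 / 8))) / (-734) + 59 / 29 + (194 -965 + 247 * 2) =-28064149719 / 76842460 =-365.22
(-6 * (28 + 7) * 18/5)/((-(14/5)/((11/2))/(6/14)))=4455/7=636.43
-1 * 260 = -260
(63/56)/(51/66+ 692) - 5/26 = -0.19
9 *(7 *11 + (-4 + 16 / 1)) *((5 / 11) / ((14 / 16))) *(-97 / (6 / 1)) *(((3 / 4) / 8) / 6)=-129495 / 1232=-105.11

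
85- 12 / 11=923 / 11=83.91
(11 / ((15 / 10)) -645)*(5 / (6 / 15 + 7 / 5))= -47825 / 27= -1771.30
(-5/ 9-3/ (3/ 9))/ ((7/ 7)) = -86/ 9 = -9.56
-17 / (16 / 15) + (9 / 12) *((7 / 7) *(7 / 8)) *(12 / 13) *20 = -795 / 208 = -3.82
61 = 61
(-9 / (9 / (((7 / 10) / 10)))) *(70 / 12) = -49 / 120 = -0.41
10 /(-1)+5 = -5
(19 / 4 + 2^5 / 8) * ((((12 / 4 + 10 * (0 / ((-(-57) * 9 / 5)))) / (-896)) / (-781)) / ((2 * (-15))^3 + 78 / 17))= -85 / 61170019328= -0.00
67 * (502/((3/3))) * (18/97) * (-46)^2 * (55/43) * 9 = 634120637040/4171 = 152030840.82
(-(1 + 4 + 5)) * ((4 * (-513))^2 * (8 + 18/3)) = -589498560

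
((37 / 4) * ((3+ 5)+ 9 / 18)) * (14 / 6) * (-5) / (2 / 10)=-110075 / 24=-4586.46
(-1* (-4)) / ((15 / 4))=16 / 15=1.07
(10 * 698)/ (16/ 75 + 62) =261750/ 2333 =112.19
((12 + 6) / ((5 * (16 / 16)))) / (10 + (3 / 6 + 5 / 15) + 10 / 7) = 756 / 2575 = 0.29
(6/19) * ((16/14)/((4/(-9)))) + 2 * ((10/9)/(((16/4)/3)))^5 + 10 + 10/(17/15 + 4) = 11.94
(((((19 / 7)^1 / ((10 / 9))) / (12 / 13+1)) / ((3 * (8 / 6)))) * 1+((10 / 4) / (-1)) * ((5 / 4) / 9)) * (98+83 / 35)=-546857 / 183750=-2.98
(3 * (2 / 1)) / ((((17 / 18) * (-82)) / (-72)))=3888 / 697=5.58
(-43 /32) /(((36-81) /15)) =43 /96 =0.45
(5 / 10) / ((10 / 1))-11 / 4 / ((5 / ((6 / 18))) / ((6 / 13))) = -9 / 260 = -0.03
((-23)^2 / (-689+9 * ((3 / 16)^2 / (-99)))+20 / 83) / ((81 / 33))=-933211972 / 4348062153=-0.21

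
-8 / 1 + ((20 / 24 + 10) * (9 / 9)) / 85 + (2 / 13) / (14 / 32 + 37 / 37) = -236833 / 30498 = -7.77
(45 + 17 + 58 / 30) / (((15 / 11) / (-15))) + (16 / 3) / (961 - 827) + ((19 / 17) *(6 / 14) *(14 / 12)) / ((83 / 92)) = -332112001 / 472685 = -702.61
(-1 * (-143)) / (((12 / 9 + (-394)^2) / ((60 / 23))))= 495 / 205988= 0.00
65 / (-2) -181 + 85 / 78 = -8284 / 39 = -212.41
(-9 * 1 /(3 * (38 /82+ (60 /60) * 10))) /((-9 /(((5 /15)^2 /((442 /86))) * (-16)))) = -28208 /2559843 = -0.01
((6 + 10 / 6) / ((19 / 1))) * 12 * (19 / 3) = 92 / 3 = 30.67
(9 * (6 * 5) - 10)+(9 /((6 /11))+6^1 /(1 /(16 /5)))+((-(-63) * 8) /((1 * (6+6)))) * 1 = 3377 /10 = 337.70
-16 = -16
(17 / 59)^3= 4913 / 205379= 0.02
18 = 18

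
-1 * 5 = -5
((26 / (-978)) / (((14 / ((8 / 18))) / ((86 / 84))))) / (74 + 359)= -559 / 280128051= -0.00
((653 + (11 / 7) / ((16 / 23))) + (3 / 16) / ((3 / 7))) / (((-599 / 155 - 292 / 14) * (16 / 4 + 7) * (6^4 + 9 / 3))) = -5691445 / 3066190776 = -0.00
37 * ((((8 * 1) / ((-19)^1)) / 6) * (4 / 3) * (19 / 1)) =-592 / 9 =-65.78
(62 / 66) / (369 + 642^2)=31 / 13613589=0.00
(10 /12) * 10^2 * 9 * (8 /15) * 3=1200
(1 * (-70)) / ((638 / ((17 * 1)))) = -595 / 319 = -1.87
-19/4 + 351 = 1385/4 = 346.25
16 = 16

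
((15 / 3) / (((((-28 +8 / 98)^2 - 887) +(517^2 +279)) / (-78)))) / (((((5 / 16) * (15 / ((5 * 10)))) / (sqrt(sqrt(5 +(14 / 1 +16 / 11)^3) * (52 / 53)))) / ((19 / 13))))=-0.18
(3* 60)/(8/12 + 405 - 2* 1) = 540/1211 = 0.45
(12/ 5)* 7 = 84/ 5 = 16.80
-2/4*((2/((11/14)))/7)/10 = -1/55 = -0.02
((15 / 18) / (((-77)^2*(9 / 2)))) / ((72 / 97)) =485 / 11525976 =0.00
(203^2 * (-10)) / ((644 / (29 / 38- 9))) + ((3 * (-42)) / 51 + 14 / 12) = 469754663 / 89148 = 5269.38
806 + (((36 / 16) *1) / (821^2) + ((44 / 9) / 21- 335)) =240128456033 / 509574996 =471.23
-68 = -68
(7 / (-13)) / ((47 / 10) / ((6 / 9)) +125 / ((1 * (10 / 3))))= -140 / 11583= -0.01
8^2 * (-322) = -20608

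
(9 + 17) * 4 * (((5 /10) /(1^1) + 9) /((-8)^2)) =247 /16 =15.44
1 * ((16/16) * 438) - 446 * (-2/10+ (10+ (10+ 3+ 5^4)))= -1442404/5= -288480.80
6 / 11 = 0.55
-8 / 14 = -4 / 7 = -0.57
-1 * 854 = -854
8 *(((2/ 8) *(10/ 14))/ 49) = 10/ 343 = 0.03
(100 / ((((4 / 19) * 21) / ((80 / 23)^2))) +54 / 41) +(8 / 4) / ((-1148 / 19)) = 35778517 / 130134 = 274.94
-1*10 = -10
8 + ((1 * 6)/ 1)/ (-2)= 5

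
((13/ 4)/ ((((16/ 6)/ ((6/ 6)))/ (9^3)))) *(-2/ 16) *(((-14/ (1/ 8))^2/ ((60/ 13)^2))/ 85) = -26159679/ 34000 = -769.40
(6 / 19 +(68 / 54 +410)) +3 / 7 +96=1824241 / 3591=508.00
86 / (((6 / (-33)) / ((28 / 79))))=-13244 / 79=-167.65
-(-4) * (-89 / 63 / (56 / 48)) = -712 / 147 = -4.84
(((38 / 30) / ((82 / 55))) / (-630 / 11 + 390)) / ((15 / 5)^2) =2299 / 8103240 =0.00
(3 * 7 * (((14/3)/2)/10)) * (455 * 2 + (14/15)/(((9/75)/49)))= 56938/9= 6326.44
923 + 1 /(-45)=41534 /45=922.98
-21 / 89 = -0.24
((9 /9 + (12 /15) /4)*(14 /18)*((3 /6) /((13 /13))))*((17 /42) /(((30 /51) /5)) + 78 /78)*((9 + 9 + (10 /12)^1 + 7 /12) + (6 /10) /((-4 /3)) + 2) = 234617 /5400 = 43.45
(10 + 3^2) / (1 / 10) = 190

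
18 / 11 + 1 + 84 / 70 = 211 / 55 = 3.84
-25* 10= -250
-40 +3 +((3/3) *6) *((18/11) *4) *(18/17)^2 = 22345/3179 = 7.03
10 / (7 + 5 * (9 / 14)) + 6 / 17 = 3238 / 2431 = 1.33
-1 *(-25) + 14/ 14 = 26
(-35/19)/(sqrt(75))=-7 * sqrt(3)/57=-0.21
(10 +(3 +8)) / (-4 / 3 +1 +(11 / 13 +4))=819 / 176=4.65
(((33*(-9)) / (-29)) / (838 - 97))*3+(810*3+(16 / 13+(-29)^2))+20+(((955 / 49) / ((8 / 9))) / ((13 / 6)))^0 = 1814593 / 551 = 3293.27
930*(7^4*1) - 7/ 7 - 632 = 2232297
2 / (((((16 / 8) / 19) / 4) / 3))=228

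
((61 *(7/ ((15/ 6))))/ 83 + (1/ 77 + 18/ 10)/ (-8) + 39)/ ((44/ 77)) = 1043809/ 14608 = 71.45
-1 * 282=-282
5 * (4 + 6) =50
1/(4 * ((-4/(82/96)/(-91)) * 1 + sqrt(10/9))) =-805896/69435917 + 41761083 * sqrt(10)/555487336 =0.23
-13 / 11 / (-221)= 1 / 187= 0.01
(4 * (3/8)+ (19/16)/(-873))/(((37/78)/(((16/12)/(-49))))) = -272129/3165498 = -0.09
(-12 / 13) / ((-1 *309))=4 / 1339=0.00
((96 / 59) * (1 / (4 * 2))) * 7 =84 / 59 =1.42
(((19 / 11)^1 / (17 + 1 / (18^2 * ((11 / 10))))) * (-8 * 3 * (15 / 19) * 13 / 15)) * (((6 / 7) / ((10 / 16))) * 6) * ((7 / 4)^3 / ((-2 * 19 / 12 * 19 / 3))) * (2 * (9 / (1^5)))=3610964448 / 54689695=66.03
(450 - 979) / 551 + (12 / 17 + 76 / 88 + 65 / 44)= 860037 / 412148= 2.09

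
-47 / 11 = -4.27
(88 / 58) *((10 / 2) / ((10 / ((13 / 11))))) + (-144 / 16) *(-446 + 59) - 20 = 100453 / 29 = 3463.90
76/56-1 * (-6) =103/14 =7.36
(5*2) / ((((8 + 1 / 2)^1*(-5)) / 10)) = -40 / 17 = -2.35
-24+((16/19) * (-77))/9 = -5336/171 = -31.20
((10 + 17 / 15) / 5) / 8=167 / 600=0.28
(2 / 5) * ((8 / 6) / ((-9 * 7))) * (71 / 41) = -568 / 38745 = -0.01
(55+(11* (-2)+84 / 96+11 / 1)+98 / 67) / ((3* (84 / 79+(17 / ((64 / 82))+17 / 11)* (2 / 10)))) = 143889020 / 53366103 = 2.70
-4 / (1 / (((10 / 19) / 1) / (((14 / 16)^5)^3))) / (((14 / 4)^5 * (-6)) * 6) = 11258999068426240 / 13644477536891652171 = 0.00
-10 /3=-3.33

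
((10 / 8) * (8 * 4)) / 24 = 5 / 3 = 1.67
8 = 8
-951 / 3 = -317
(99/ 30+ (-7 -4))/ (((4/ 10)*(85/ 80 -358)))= 308/ 5711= 0.05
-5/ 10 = -1/ 2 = -0.50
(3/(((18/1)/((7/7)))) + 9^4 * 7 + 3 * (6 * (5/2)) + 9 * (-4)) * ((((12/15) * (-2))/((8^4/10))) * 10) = -1378085/768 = -1794.38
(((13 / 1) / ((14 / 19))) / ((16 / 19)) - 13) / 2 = 1781 / 448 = 3.98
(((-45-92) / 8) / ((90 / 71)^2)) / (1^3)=-690617 / 64800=-10.66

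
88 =88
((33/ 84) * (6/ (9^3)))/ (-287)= -11/ 976374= -0.00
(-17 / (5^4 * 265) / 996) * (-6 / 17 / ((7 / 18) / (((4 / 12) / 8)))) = 0.00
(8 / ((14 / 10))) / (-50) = -0.11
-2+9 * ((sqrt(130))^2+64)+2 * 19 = 1782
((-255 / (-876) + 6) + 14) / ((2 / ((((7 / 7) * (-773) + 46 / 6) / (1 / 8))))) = -4534600 / 73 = -62117.81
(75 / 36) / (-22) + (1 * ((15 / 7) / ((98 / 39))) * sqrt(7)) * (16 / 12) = -25 / 264 + 390 * sqrt(7) / 343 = 2.91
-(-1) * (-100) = -100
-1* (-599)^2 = -358801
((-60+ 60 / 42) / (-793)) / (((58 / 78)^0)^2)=0.07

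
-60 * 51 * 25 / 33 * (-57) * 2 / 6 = 484500 / 11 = 44045.45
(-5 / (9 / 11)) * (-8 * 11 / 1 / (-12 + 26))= 2420 / 63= 38.41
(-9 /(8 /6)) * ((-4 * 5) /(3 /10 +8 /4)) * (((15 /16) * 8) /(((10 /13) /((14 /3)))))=61425 /23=2670.65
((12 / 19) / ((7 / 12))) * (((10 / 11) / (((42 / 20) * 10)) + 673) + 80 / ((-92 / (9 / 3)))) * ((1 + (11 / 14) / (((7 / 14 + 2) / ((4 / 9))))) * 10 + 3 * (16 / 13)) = 704310892832 / 64303239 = 10952.96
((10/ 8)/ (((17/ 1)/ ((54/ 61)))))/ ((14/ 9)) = 0.04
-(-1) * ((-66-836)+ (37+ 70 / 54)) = -23320 / 27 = -863.70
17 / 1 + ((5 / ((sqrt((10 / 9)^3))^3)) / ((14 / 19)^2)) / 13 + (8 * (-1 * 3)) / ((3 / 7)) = -39 + 7105563 * sqrt(10) / 50960000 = -38.56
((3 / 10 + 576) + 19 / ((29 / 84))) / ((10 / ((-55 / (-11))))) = 183087 / 580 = 315.67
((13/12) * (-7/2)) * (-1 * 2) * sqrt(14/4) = 91 * sqrt(14)/24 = 14.19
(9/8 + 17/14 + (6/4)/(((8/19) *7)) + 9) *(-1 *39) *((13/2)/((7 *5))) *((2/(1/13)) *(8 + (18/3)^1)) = -8746257/280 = -31236.63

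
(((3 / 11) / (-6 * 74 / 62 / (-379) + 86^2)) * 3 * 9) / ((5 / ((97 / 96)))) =30770631 / 152936653760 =0.00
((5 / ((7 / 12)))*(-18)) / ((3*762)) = -0.07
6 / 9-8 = -22 / 3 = -7.33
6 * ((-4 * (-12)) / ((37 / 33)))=9504 / 37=256.86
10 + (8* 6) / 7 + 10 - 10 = 118 / 7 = 16.86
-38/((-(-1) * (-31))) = 38/31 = 1.23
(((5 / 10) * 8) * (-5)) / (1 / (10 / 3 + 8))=-680 / 3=-226.67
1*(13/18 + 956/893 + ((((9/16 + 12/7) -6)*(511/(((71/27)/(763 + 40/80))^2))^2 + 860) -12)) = -361230979239457599916216665155/52283822130432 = -6909039250005437.48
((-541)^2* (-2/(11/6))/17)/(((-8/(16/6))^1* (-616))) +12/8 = -124742/14399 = -8.66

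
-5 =-5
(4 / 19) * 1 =4 / 19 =0.21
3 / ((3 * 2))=1 / 2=0.50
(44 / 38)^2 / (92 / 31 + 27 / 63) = 9548 / 24187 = 0.39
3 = 3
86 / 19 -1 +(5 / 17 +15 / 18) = 9019 / 1938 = 4.65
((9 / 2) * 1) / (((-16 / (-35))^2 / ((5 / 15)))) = 3675 / 512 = 7.18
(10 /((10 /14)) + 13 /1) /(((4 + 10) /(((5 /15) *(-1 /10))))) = -9 /140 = -0.06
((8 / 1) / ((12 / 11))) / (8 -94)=-11 / 129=-0.09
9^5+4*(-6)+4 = 59029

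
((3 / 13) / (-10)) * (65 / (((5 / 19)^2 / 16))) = -8664 / 25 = -346.56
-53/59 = -0.90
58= 58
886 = 886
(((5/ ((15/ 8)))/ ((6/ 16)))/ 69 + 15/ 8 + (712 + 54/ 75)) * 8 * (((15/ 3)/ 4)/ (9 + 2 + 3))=88765499/ 173880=510.50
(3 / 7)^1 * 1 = 3 / 7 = 0.43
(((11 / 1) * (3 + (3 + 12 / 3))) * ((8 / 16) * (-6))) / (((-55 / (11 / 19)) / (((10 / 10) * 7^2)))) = 170.21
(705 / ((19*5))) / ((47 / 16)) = 48 / 19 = 2.53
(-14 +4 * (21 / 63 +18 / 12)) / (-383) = 20 / 1149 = 0.02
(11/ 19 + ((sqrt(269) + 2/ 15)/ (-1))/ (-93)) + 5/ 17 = sqrt(269)/ 93 + 394036/ 450585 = 1.05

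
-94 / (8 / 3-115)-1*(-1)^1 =619 / 337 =1.84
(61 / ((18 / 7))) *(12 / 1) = 854 / 3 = 284.67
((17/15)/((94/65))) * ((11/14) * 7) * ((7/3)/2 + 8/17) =23881/3384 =7.06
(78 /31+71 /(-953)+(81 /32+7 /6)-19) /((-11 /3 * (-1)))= -3.51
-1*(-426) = 426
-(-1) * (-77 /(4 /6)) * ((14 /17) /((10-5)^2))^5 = -62118672 /13865791015625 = -0.00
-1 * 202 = -202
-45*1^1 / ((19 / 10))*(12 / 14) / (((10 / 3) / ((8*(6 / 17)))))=-17.20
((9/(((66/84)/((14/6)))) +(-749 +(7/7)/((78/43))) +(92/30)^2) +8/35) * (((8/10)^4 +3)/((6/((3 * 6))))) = -683540056523/93843750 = -7283.81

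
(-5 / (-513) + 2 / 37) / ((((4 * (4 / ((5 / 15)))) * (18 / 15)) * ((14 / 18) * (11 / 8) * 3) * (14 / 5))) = 4325 / 35076888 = 0.00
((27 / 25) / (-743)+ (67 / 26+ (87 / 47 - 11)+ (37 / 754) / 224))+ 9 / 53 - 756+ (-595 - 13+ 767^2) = 4586694182673559753 / 7814872811200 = 586918.60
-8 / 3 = -2.67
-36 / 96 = -3 / 8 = -0.38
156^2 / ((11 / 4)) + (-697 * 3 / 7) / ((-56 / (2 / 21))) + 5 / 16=8850.28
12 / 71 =0.17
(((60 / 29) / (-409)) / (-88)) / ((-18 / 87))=-5 / 17996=-0.00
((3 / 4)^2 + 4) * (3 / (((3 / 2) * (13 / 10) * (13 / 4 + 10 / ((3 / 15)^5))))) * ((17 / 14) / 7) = 6205 / 159266562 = 0.00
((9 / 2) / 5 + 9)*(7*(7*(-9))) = -43659 / 10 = -4365.90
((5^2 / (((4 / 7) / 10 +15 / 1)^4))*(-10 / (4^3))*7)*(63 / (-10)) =0.00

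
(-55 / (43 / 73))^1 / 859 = -4015 / 36937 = -0.11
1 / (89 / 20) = 20 / 89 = 0.22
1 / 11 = 0.09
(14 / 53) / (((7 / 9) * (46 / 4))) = 36 / 1219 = 0.03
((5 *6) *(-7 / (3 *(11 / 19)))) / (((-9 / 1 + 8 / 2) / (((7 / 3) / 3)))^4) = -638666 / 9021375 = -0.07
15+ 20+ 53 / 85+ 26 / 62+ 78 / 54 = 889012 / 23715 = 37.49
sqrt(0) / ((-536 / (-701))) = 0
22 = 22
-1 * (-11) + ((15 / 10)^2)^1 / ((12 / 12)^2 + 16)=757 / 68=11.13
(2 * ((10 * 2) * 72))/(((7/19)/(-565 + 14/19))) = -30876480/7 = -4410925.71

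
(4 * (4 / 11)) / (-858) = -8 / 4719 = -0.00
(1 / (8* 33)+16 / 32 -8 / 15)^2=169 / 193600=0.00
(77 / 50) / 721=11 / 5150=0.00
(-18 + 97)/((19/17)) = 1343/19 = 70.68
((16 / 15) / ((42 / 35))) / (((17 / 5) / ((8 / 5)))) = 64 / 153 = 0.42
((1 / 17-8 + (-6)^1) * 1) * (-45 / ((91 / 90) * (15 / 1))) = 63990 / 1547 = 41.36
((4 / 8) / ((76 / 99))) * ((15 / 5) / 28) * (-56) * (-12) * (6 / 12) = 23.45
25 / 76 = 0.33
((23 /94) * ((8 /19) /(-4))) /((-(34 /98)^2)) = 55223 /258077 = 0.21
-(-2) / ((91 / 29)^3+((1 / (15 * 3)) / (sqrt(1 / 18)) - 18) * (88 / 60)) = 0.43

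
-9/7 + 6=33/7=4.71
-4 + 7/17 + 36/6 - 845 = -14324/17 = -842.59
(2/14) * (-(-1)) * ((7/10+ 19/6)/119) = 58/12495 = 0.00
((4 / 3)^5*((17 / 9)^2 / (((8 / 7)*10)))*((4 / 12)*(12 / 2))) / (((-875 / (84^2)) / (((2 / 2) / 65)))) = -29001728 / 88846875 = -0.33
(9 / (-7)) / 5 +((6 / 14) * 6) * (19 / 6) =276 / 35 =7.89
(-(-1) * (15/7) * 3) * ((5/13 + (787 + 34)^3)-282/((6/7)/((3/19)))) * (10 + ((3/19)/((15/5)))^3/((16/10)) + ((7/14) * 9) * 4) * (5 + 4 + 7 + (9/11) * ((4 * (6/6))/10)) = 848643851606349504591/521805284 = 1626361168865.34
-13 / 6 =-2.17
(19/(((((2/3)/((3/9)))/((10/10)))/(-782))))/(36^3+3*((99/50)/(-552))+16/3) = -205040400/1287852503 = -0.16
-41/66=-0.62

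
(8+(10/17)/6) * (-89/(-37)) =36757/1887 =19.48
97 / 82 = 1.18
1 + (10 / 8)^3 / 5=89 / 64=1.39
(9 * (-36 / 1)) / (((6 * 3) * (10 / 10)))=-18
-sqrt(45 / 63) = -sqrt(35) / 7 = -0.85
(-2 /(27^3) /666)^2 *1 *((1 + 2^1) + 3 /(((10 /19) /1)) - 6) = 1 /15911359483230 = 0.00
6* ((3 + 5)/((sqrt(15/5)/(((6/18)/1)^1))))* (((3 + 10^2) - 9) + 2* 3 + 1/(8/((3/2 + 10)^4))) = 21119.55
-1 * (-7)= 7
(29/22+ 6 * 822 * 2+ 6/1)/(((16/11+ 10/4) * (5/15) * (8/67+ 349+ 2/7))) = 101852261/4752259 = 21.43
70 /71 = 0.99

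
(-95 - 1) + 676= 580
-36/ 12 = -3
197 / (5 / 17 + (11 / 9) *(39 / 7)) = 27.73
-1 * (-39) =39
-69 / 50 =-1.38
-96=-96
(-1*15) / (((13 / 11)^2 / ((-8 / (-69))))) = -4840 / 3887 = -1.25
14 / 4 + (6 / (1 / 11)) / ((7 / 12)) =1633 / 14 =116.64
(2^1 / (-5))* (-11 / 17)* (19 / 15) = 0.33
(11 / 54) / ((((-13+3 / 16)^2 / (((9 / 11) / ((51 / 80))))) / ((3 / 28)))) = 0.00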